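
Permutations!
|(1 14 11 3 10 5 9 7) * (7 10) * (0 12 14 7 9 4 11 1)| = |(0 12 14 1 7)(3 9 10 5 4 11)| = 30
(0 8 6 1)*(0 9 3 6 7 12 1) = (0 8 7 12 1 9 3 6) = [8, 9, 2, 6, 4, 5, 0, 12, 7, 3, 10, 11, 1]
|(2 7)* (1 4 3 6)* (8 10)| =4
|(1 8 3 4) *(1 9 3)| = |(1 8)(3 4 9)| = 6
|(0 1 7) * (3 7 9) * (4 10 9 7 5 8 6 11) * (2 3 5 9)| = |(0 1 7)(2 3 9 5 8 6 11 4 10)| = 9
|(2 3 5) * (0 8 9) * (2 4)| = |(0 8 9)(2 3 5 4)| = 12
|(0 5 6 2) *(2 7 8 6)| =3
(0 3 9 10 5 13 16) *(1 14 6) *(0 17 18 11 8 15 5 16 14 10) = (0 3 9)(1 10 16 17 18 11 8 15 5 13 14 6) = [3, 10, 2, 9, 4, 13, 1, 7, 15, 0, 16, 8, 12, 14, 6, 5, 17, 18, 11]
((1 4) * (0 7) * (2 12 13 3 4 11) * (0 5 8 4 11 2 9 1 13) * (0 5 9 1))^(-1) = ((0 7 9)(1 2 12 5 8 4 13 3 11))^(-1) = (0 9 7)(1 11 3 13 4 8 5 12 2)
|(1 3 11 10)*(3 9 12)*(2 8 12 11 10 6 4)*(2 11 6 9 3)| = 12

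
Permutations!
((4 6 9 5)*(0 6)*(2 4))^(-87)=(0 5)(2 6)(4 9)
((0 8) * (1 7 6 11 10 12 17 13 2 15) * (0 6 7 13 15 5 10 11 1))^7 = ((0 8 6 1 13 2 5 10 12 17 15))^7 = (0 10 1 15 5 6 17 2 8 12 13)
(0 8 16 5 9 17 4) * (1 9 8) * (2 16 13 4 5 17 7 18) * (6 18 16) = [1, 9, 6, 3, 0, 8, 18, 16, 13, 7, 10, 11, 12, 4, 14, 15, 17, 5, 2] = (0 1 9 7 16 17 5 8 13 4)(2 6 18)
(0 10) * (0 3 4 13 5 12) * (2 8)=[10, 1, 8, 4, 13, 12, 6, 7, 2, 9, 3, 11, 0, 5]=(0 10 3 4 13 5 12)(2 8)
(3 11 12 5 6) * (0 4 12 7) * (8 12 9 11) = (0 4 9 11 7)(3 8 12 5 6) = [4, 1, 2, 8, 9, 6, 3, 0, 12, 11, 10, 7, 5]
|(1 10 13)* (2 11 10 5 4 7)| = |(1 5 4 7 2 11 10 13)| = 8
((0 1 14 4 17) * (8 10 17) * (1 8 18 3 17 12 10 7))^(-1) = (0 17 3 18 4 14 1 7 8)(10 12)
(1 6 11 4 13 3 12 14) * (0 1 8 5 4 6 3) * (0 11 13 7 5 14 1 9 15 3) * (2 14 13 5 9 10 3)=(0 10 3 12 1)(2 14 8 13 11 6 5 4 7 9 15)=[10, 0, 14, 12, 7, 4, 5, 9, 13, 15, 3, 6, 1, 11, 8, 2]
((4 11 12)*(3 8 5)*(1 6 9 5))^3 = (12)(1 5)(3 6)(8 9)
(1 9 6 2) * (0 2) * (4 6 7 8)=(0 2 1 9 7 8 4 6)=[2, 9, 1, 3, 6, 5, 0, 8, 4, 7]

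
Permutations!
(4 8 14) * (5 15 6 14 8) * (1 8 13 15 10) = (1 8 13 15 6 14 4 5 10) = [0, 8, 2, 3, 5, 10, 14, 7, 13, 9, 1, 11, 12, 15, 4, 6]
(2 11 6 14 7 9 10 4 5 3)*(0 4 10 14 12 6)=(0 4 5 3 2 11)(6 12)(7 9 14)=[4, 1, 11, 2, 5, 3, 12, 9, 8, 14, 10, 0, 6, 13, 7]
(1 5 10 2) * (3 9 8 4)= (1 5 10 2)(3 9 8 4)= [0, 5, 1, 9, 3, 10, 6, 7, 4, 8, 2]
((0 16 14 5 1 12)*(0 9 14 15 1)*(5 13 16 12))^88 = (0 1 16 14 12 5 15 13 9)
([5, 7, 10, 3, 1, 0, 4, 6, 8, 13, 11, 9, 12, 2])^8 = (2 9 10 13 11)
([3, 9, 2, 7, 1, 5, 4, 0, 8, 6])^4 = (9)(0 3 7)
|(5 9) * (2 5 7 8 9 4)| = 3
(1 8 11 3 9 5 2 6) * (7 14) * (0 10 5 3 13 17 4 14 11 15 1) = [10, 8, 6, 9, 14, 2, 0, 11, 15, 3, 5, 13, 12, 17, 7, 1, 16, 4] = (0 10 5 2 6)(1 8 15)(3 9)(4 14 7 11 13 17)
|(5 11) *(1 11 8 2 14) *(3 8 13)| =8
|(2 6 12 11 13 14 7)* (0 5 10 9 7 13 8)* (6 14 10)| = 6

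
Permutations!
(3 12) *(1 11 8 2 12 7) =[0, 11, 12, 7, 4, 5, 6, 1, 2, 9, 10, 8, 3] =(1 11 8 2 12 3 7)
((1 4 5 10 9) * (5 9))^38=((1 4 9)(5 10))^38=(10)(1 9 4)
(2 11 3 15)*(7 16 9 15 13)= [0, 1, 11, 13, 4, 5, 6, 16, 8, 15, 10, 3, 12, 7, 14, 2, 9]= (2 11 3 13 7 16 9 15)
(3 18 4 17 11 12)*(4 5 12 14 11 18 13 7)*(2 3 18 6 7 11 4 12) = [0, 1, 3, 13, 17, 2, 7, 12, 8, 9, 10, 14, 18, 11, 4, 15, 16, 6, 5] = (2 3 13 11 14 4 17 6 7 12 18 5)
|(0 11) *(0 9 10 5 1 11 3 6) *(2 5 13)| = 21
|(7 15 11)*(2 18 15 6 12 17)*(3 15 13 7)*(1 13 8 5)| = 30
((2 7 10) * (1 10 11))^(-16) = (1 11 7 2 10)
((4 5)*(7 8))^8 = ((4 5)(7 8))^8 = (8)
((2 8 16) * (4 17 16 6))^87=(2 4)(6 16)(8 17)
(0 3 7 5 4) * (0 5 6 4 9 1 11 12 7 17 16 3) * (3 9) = [0, 11, 2, 17, 5, 3, 4, 6, 8, 1, 10, 12, 7, 13, 14, 15, 9, 16] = (1 11 12 7 6 4 5 3 17 16 9)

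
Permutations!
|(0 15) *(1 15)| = 3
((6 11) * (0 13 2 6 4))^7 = (0 13 2 6 11 4)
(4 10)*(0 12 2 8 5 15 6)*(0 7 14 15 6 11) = (0 12 2 8 5 6 7 14 15 11)(4 10) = [12, 1, 8, 3, 10, 6, 7, 14, 5, 9, 4, 0, 2, 13, 15, 11]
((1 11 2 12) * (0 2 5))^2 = (0 12 11)(1 5 2) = ((0 2 12 1 11 5))^2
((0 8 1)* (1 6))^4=((0 8 6 1))^4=(8)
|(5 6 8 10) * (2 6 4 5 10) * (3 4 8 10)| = 7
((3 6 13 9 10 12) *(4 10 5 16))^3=((3 6 13 9 5 16 4 10 12))^3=(3 9 4)(5 10 6)(12 13 16)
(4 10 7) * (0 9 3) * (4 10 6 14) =(0 9 3)(4 6 14)(7 10) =[9, 1, 2, 0, 6, 5, 14, 10, 8, 3, 7, 11, 12, 13, 4]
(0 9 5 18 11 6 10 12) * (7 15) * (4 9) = (0 4 9 5 18 11 6 10 12)(7 15) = [4, 1, 2, 3, 9, 18, 10, 15, 8, 5, 12, 6, 0, 13, 14, 7, 16, 17, 11]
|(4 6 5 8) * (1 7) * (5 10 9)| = 6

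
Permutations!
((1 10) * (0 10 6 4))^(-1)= ((0 10 1 6 4))^(-1)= (0 4 6 1 10)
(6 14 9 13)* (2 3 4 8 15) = (2 3 4 8 15)(6 14 9 13) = [0, 1, 3, 4, 8, 5, 14, 7, 15, 13, 10, 11, 12, 6, 9, 2]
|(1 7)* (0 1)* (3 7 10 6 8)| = 7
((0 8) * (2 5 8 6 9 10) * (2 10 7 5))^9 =(10)(0 7)(5 6)(8 9)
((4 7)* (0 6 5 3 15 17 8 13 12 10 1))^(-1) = (0 1 10 12 13 8 17 15 3 5 6)(4 7)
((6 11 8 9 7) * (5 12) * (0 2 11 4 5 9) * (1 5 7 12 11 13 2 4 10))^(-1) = ((0 4 7 6 10 1 5 11 8)(2 13)(9 12))^(-1) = (0 8 11 5 1 10 6 7 4)(2 13)(9 12)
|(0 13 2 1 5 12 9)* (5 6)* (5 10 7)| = 10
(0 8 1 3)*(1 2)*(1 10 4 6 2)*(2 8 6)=(0 6 8 1 3)(2 10 4)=[6, 3, 10, 0, 2, 5, 8, 7, 1, 9, 4]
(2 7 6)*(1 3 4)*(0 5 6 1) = (0 5 6 2 7 1 3 4) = [5, 3, 7, 4, 0, 6, 2, 1]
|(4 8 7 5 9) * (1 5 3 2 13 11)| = |(1 5 9 4 8 7 3 2 13 11)| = 10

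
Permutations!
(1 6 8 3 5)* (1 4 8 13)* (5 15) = (1 6 13)(3 15 5 4 8) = [0, 6, 2, 15, 8, 4, 13, 7, 3, 9, 10, 11, 12, 1, 14, 5]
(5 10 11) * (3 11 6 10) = (3 11 5)(6 10) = [0, 1, 2, 11, 4, 3, 10, 7, 8, 9, 6, 5]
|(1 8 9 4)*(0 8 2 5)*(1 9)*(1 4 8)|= |(0 1 2 5)(4 9 8)|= 12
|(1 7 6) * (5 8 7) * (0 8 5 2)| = |(0 8 7 6 1 2)| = 6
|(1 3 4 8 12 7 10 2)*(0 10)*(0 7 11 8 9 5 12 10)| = 10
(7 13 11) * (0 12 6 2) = (0 12 6 2)(7 13 11) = [12, 1, 0, 3, 4, 5, 2, 13, 8, 9, 10, 7, 6, 11]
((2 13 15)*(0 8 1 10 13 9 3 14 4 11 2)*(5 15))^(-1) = (0 15 5 13 10 1 8)(2 11 4 14 3 9) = ((0 8 1 10 13 5 15)(2 9 3 14 4 11))^(-1)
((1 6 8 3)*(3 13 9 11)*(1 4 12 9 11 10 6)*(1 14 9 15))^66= (1 13)(3 9)(4 10)(6 12)(8 15)(11 14)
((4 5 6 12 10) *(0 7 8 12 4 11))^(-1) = (0 11 10 12 8 7)(4 6 5)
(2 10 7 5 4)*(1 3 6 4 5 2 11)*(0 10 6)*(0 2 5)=(0 10 7 5)(1 3 2 6 4 11)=[10, 3, 6, 2, 11, 0, 4, 5, 8, 9, 7, 1]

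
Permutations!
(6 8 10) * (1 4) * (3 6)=(1 4)(3 6 8 10)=[0, 4, 2, 6, 1, 5, 8, 7, 10, 9, 3]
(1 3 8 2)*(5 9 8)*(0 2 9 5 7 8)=(0 2 1 3 7 8 9)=[2, 3, 1, 7, 4, 5, 6, 8, 9, 0]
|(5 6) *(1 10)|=2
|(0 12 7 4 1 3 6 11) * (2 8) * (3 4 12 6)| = 6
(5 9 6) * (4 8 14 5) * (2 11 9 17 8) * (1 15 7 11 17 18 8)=(1 15 7 11 9 6 4 2 17)(5 18 8 14)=[0, 15, 17, 3, 2, 18, 4, 11, 14, 6, 10, 9, 12, 13, 5, 7, 16, 1, 8]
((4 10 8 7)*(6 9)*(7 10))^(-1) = ((4 7)(6 9)(8 10))^(-1) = (4 7)(6 9)(8 10)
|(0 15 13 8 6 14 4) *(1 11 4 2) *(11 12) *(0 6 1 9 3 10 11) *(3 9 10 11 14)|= 12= |(0 15 13 8 1 12)(2 10 14)(3 11 4 6)|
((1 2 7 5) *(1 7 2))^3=(5 7)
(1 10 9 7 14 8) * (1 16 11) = (1 10 9 7 14 8 16 11) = [0, 10, 2, 3, 4, 5, 6, 14, 16, 7, 9, 1, 12, 13, 8, 15, 11]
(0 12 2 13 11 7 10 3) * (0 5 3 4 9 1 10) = (0 12 2 13 11 7)(1 10 4 9)(3 5) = [12, 10, 13, 5, 9, 3, 6, 0, 8, 1, 4, 7, 2, 11]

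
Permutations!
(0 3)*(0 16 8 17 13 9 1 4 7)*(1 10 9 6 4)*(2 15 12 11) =[3, 1, 15, 16, 7, 5, 4, 0, 17, 10, 9, 2, 11, 6, 14, 12, 8, 13] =(0 3 16 8 17 13 6 4 7)(2 15 12 11)(9 10)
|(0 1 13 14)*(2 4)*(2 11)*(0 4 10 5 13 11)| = 9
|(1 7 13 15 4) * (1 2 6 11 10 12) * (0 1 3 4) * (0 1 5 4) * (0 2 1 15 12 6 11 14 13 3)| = 13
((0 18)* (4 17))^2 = (18)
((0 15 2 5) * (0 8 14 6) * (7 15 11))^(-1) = (0 6 14 8 5 2 15 7 11)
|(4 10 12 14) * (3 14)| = |(3 14 4 10 12)| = 5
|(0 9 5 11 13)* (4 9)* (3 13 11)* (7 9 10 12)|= 9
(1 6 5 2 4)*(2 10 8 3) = (1 6 5 10 8 3 2 4) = [0, 6, 4, 2, 1, 10, 5, 7, 3, 9, 8]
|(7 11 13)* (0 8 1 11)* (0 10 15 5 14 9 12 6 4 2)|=|(0 8 1 11 13 7 10 15 5 14 9 12 6 4 2)|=15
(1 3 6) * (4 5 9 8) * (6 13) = (1 3 13 6)(4 5 9 8) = [0, 3, 2, 13, 5, 9, 1, 7, 4, 8, 10, 11, 12, 6]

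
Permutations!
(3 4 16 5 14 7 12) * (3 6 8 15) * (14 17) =(3 4 16 5 17 14 7 12 6 8 15) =[0, 1, 2, 4, 16, 17, 8, 12, 15, 9, 10, 11, 6, 13, 7, 3, 5, 14]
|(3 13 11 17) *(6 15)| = 4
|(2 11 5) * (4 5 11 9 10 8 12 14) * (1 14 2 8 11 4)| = |(1 14)(2 9 10 11 4 5 8 12)| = 8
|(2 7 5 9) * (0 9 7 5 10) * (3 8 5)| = |(0 9 2 3 8 5 7 10)| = 8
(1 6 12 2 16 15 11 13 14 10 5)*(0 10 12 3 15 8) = [10, 6, 16, 15, 4, 1, 3, 7, 0, 9, 5, 13, 2, 14, 12, 11, 8] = (0 10 5 1 6 3 15 11 13 14 12 2 16 8)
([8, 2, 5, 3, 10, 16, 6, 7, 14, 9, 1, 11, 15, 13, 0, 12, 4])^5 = [14, 10, 1, 3, 16, 2, 6, 7, 0, 9, 4, 11, 15, 13, 8, 12, 5]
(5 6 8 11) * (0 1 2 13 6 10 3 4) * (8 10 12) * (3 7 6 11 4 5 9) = (0 1 2 13 11 9 3 5 12 8 4)(6 10 7) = [1, 2, 13, 5, 0, 12, 10, 6, 4, 3, 7, 9, 8, 11]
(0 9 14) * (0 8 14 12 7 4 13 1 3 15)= (0 9 12 7 4 13 1 3 15)(8 14)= [9, 3, 2, 15, 13, 5, 6, 4, 14, 12, 10, 11, 7, 1, 8, 0]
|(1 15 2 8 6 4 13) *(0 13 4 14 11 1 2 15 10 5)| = |(15)(0 13 2 8 6 14 11 1 10 5)| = 10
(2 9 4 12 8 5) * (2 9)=[0, 1, 2, 3, 12, 9, 6, 7, 5, 4, 10, 11, 8]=(4 12 8 5 9)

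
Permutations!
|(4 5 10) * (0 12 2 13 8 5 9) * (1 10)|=10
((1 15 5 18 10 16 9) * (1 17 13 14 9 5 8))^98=(1 8 15)(5 10)(9 13)(14 17)(16 18)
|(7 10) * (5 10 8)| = 4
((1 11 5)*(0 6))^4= ((0 6)(1 11 5))^4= (1 11 5)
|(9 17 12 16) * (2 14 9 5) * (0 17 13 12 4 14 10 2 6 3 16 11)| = 8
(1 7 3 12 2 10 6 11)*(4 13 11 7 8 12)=(1 8 12 2 10 6 7 3 4 13 11)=[0, 8, 10, 4, 13, 5, 7, 3, 12, 9, 6, 1, 2, 11]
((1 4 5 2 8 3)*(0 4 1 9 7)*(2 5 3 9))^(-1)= (0 7 9 8 2 3 4)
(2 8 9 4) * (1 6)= (1 6)(2 8 9 4)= [0, 6, 8, 3, 2, 5, 1, 7, 9, 4]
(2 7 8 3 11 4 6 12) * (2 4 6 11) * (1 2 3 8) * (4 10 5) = (1 2 7)(4 11 6 12 10 5) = [0, 2, 7, 3, 11, 4, 12, 1, 8, 9, 5, 6, 10]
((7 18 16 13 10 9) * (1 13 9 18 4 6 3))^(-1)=((1 13 10 18 16 9 7 4 6 3))^(-1)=(1 3 6 4 7 9 16 18 10 13)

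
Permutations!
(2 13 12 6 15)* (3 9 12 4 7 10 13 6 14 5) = [0, 1, 6, 9, 7, 3, 15, 10, 8, 12, 13, 11, 14, 4, 5, 2] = (2 6 15)(3 9 12 14 5)(4 7 10 13)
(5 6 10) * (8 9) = (5 6 10)(8 9) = [0, 1, 2, 3, 4, 6, 10, 7, 9, 8, 5]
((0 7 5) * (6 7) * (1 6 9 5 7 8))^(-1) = ((0 9 5)(1 6 8))^(-1) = (0 5 9)(1 8 6)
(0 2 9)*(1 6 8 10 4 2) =(0 1 6 8 10 4 2 9) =[1, 6, 9, 3, 2, 5, 8, 7, 10, 0, 4]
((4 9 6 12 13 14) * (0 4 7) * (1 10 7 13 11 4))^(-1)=((0 1 10 7)(4 9 6 12 11)(13 14))^(-1)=(0 7 10 1)(4 11 12 6 9)(13 14)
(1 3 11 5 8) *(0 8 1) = (0 8)(1 3 11 5) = [8, 3, 2, 11, 4, 1, 6, 7, 0, 9, 10, 5]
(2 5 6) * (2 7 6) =(2 5)(6 7) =[0, 1, 5, 3, 4, 2, 7, 6]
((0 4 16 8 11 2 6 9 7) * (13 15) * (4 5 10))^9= (0 9 2 8 4 5 7 6 11 16 10)(13 15)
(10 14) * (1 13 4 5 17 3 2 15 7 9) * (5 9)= (1 13 4 9)(2 15 7 5 17 3)(10 14)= [0, 13, 15, 2, 9, 17, 6, 5, 8, 1, 14, 11, 12, 4, 10, 7, 16, 3]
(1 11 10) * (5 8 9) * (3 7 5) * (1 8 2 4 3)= (1 11 10 8 9)(2 4 3 7 5)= [0, 11, 4, 7, 3, 2, 6, 5, 9, 1, 8, 10]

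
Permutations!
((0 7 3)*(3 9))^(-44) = (9)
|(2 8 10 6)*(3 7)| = 4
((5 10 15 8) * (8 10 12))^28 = ((5 12 8)(10 15))^28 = (15)(5 12 8)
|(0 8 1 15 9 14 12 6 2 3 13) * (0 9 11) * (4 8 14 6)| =|(0 14 12 4 8 1 15 11)(2 3 13 9 6)| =40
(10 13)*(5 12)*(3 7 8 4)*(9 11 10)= (3 7 8 4)(5 12)(9 11 10 13)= [0, 1, 2, 7, 3, 12, 6, 8, 4, 11, 13, 10, 5, 9]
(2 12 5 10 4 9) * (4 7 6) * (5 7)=(2 12 7 6 4 9)(5 10)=[0, 1, 12, 3, 9, 10, 4, 6, 8, 2, 5, 11, 7]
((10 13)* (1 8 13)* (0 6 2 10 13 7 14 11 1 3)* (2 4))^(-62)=(0 10 4)(1 14 8 11 7)(2 6 3)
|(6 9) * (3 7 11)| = 6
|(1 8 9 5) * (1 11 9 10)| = 3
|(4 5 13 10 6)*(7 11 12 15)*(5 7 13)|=8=|(4 7 11 12 15 13 10 6)|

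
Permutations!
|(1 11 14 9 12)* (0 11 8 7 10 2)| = 10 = |(0 11 14 9 12 1 8 7 10 2)|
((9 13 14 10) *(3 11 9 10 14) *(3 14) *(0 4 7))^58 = ((0 4 7)(3 11 9 13 14))^58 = (0 4 7)(3 13 11 14 9)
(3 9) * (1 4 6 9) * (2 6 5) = [0, 4, 6, 1, 5, 2, 9, 7, 8, 3] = (1 4 5 2 6 9 3)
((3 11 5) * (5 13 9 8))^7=(3 11 13 9 8 5)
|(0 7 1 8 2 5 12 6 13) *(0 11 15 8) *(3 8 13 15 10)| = |(0 7 1)(2 5 12 6 15 13 11 10 3 8)| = 30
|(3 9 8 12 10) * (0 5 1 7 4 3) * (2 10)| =|(0 5 1 7 4 3 9 8 12 2 10)| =11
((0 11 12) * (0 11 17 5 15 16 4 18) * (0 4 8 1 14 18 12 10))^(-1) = (0 10 11 12 4 18 14 1 8 16 15 5 17)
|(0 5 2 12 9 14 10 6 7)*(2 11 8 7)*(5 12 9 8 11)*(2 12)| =9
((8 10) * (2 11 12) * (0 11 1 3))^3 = ((0 11 12 2 1 3)(8 10))^3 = (0 2)(1 11)(3 12)(8 10)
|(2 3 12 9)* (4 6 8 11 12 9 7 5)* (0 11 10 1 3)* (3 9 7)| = 13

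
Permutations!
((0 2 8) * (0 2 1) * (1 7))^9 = (2 8)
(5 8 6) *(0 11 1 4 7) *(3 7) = [11, 4, 2, 7, 3, 8, 5, 0, 6, 9, 10, 1] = (0 11 1 4 3 7)(5 8 6)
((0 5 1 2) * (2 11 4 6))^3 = (0 11 2 1 6 5 4) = ((0 5 1 11 4 6 2))^3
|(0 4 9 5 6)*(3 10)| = 10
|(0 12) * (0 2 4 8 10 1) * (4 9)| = 8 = |(0 12 2 9 4 8 10 1)|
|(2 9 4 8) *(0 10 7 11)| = 4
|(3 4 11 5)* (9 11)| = |(3 4 9 11 5)| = 5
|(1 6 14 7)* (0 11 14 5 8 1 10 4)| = |(0 11 14 7 10 4)(1 6 5 8)| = 12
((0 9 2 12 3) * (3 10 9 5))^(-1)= ((0 5 3)(2 12 10 9))^(-1)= (0 3 5)(2 9 10 12)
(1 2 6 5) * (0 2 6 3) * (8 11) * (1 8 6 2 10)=(0 10 1 2 3)(5 8 11 6)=[10, 2, 3, 0, 4, 8, 5, 7, 11, 9, 1, 6]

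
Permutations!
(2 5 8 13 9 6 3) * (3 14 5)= (2 3)(5 8 13 9 6 14)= [0, 1, 3, 2, 4, 8, 14, 7, 13, 6, 10, 11, 12, 9, 5]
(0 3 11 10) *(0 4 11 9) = [3, 1, 2, 9, 11, 5, 6, 7, 8, 0, 4, 10] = (0 3 9)(4 11 10)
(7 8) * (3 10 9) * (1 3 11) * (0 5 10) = (0 5 10 9 11 1 3)(7 8) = [5, 3, 2, 0, 4, 10, 6, 8, 7, 11, 9, 1]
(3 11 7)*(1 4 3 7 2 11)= (1 4 3)(2 11)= [0, 4, 11, 1, 3, 5, 6, 7, 8, 9, 10, 2]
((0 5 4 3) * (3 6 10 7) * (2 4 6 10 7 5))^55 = (0 3 7 6 5 10 4 2)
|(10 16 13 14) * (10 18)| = 5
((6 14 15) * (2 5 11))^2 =(2 11 5)(6 15 14) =((2 5 11)(6 14 15))^2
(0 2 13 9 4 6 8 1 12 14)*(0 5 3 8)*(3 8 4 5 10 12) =[2, 3, 13, 4, 6, 8, 0, 7, 1, 5, 12, 11, 14, 9, 10] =(0 2 13 9 5 8 1 3 4 6)(10 12 14)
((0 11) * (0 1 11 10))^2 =(11)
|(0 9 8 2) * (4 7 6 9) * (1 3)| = |(0 4 7 6 9 8 2)(1 3)| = 14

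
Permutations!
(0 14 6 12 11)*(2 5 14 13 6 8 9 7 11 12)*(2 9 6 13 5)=(0 5 14 8 6 9 7 11)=[5, 1, 2, 3, 4, 14, 9, 11, 6, 7, 10, 0, 12, 13, 8]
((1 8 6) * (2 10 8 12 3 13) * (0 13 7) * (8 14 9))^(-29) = (0 6 2 12 14 7 8 13 1 10 3 9)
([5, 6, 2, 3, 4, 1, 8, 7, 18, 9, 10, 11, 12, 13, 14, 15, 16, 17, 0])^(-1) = [18, 5, 2, 3, 4, 0, 1, 7, 6, 9, 10, 11, 12, 13, 14, 15, 16, 17, 8]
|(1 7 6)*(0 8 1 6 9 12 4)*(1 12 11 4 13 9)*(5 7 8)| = 10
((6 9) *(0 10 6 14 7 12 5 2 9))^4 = ((0 10 6)(2 9 14 7 12 5))^4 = (0 10 6)(2 12 14)(5 7 9)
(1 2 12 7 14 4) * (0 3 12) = (0 3 12 7 14 4 1 2) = [3, 2, 0, 12, 1, 5, 6, 14, 8, 9, 10, 11, 7, 13, 4]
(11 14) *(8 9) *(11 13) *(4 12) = (4 12)(8 9)(11 14 13) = [0, 1, 2, 3, 12, 5, 6, 7, 9, 8, 10, 14, 4, 11, 13]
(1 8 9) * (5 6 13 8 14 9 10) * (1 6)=(1 14 9 6 13 8 10 5)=[0, 14, 2, 3, 4, 1, 13, 7, 10, 6, 5, 11, 12, 8, 9]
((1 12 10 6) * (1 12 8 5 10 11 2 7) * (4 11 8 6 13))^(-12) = (1 7 2 11 4 13 10 5 8 12 6)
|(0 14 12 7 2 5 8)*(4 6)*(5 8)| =6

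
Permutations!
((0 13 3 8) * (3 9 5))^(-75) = ((0 13 9 5 3 8))^(-75) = (0 5)(3 13)(8 9)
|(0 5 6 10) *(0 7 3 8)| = |(0 5 6 10 7 3 8)| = 7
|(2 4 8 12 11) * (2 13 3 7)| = |(2 4 8 12 11 13 3 7)| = 8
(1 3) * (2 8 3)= [0, 2, 8, 1, 4, 5, 6, 7, 3]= (1 2 8 3)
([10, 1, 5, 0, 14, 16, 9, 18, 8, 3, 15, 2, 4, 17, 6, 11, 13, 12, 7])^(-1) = [3, 1, 11, 9, 12, 2, 14, 18, 8, 6, 0, 15, 17, 16, 4, 10, 5, 13, 7]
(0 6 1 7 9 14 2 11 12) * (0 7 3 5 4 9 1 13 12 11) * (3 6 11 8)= (0 11 8 3 5 4 9 14 2)(1 6 13 12 7)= [11, 6, 0, 5, 9, 4, 13, 1, 3, 14, 10, 8, 7, 12, 2]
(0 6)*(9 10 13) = (0 6)(9 10 13) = [6, 1, 2, 3, 4, 5, 0, 7, 8, 10, 13, 11, 12, 9]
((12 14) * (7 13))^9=(7 13)(12 14)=((7 13)(12 14))^9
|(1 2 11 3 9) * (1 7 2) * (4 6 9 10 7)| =15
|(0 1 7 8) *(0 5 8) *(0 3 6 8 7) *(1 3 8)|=12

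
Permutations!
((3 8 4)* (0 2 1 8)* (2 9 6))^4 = (0 1)(2 3)(4 6)(8 9)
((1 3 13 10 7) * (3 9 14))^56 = ((1 9 14 3 13 10 7))^56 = (14)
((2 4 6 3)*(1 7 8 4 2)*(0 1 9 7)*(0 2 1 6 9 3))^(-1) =(0 6)(1 2)(4 8 7 9)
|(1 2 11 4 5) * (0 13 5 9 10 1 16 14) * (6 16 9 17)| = |(0 13 5 9 10 1 2 11 4 17 6 16 14)| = 13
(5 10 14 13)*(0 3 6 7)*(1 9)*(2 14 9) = (0 3 6 7)(1 2 14 13 5 10 9) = [3, 2, 14, 6, 4, 10, 7, 0, 8, 1, 9, 11, 12, 5, 13]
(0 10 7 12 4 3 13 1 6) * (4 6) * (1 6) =[10, 4, 2, 13, 3, 5, 0, 12, 8, 9, 7, 11, 1, 6] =(0 10 7 12 1 4 3 13 6)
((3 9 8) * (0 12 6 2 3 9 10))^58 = (0 3 6)(2 12 10)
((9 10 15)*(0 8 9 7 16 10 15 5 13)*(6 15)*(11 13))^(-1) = ((0 8 9 6 15 7 16 10 5 11 13))^(-1) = (0 13 11 5 10 16 7 15 6 9 8)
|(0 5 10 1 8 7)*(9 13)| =|(0 5 10 1 8 7)(9 13)| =6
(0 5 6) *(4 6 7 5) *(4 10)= (0 10 4 6)(5 7)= [10, 1, 2, 3, 6, 7, 0, 5, 8, 9, 4]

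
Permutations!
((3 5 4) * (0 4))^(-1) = (0 5 3 4)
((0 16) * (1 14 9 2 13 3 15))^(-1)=(0 16)(1 15 3 13 2 9 14)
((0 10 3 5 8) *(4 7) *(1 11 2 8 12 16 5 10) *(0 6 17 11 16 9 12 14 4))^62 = (0 7 4 14 5 16 1)(2 6 11 8 17)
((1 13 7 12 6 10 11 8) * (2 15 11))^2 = ((1 13 7 12 6 10 2 15 11 8))^2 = (1 7 6 2 11)(8 13 12 10 15)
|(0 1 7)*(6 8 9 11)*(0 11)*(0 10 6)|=4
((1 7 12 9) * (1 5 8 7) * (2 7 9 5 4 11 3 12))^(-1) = (2 7)(3 11 4 9 8 5 12)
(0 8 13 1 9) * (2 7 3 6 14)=[8, 9, 7, 6, 4, 5, 14, 3, 13, 0, 10, 11, 12, 1, 2]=(0 8 13 1 9)(2 7 3 6 14)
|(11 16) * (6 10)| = |(6 10)(11 16)| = 2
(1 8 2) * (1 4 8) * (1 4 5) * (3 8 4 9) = (1 9 3 8 2 5) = [0, 9, 5, 8, 4, 1, 6, 7, 2, 3]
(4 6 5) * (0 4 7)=(0 4 6 5 7)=[4, 1, 2, 3, 6, 7, 5, 0]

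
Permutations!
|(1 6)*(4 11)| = 2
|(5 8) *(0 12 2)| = 6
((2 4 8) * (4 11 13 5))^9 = (2 5)(4 11)(8 13)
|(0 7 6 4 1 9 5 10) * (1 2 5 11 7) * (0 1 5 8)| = 11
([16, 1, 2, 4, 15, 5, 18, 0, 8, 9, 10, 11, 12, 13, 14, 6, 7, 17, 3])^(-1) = [7, 1, 2, 18, 3, 5, 15, 16, 8, 9, 10, 11, 12, 13, 14, 4, 0, 17, 6]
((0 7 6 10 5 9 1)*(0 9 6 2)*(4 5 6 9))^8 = ((0 7 2)(1 4 5 9)(6 10))^8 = (10)(0 2 7)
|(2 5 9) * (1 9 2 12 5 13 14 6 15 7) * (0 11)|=10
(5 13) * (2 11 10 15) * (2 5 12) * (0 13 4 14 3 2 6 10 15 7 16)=(0 13 12 6 10 7 16)(2 11 15 5 4 14 3)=[13, 1, 11, 2, 14, 4, 10, 16, 8, 9, 7, 15, 6, 12, 3, 5, 0]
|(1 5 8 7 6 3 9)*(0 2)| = |(0 2)(1 5 8 7 6 3 9)| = 14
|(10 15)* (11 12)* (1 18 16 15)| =|(1 18 16 15 10)(11 12)| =10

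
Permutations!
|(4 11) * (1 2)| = |(1 2)(4 11)| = 2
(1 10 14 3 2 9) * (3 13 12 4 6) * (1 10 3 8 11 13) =[0, 3, 9, 2, 6, 5, 8, 7, 11, 10, 14, 13, 4, 12, 1] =(1 3 2 9 10 14)(4 6 8 11 13 12)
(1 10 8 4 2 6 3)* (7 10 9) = (1 9 7 10 8 4 2 6 3) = [0, 9, 6, 1, 2, 5, 3, 10, 4, 7, 8]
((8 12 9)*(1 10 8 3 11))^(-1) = (1 11 3 9 12 8 10)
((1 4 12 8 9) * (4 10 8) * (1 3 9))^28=(12)(1 10 8)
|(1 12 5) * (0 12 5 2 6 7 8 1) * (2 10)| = 9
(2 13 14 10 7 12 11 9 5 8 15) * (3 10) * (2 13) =[0, 1, 2, 10, 4, 8, 6, 12, 15, 5, 7, 9, 11, 14, 3, 13] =(3 10 7 12 11 9 5 8 15 13 14)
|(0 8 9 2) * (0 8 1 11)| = |(0 1 11)(2 8 9)| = 3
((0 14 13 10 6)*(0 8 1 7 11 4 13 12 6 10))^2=((0 14 12 6 8 1 7 11 4 13))^2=(0 12 8 7 4)(1 11 13 14 6)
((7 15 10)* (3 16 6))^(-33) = ((3 16 6)(7 15 10))^(-33) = (16)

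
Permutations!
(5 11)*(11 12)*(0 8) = [8, 1, 2, 3, 4, 12, 6, 7, 0, 9, 10, 5, 11] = (0 8)(5 12 11)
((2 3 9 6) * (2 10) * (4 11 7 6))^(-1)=(2 10 6 7 11 4 9 3)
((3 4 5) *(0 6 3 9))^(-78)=((0 6 3 4 5 9))^(-78)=(9)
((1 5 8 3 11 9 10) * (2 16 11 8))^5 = ((1 5 2 16 11 9 10)(3 8))^5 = (1 9 16 5 10 11 2)(3 8)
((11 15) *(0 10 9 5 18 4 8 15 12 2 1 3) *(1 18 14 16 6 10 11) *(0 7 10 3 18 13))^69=((0 11 12 2 13)(1 18 4 8 15)(3 7 10 9 5 14 16 6))^69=(0 13 2 12 11)(1 15 8 4 18)(3 14 10 6 5 7 16 9)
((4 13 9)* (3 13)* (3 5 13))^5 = (4 5 13 9)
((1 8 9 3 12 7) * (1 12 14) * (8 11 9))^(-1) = ((1 11 9 3 14)(7 12))^(-1) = (1 14 3 9 11)(7 12)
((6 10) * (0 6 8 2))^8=((0 6 10 8 2))^8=(0 8 6 2 10)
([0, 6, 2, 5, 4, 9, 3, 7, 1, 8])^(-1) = (1 8 9 5 3 6)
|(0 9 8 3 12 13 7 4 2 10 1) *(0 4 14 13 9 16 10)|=12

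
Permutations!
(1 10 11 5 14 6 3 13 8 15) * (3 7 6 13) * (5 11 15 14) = (1 10 15)(6 7)(8 14 13) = [0, 10, 2, 3, 4, 5, 7, 6, 14, 9, 15, 11, 12, 8, 13, 1]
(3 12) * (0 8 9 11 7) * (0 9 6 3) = (0 8 6 3 12)(7 9 11) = [8, 1, 2, 12, 4, 5, 3, 9, 6, 11, 10, 7, 0]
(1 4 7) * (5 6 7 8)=[0, 4, 2, 3, 8, 6, 7, 1, 5]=(1 4 8 5 6 7)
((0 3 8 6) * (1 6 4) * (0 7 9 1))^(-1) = ((0 3 8 4)(1 6 7 9))^(-1) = (0 4 8 3)(1 9 7 6)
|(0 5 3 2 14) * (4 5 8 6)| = |(0 8 6 4 5 3 2 14)| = 8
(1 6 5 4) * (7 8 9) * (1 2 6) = (2 6 5 4)(7 8 9) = [0, 1, 6, 3, 2, 4, 5, 8, 9, 7]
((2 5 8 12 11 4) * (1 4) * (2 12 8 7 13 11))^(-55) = (1 4 12 2 5 7 13 11)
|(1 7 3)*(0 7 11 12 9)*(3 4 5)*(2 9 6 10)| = |(0 7 4 5 3 1 11 12 6 10 2 9)| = 12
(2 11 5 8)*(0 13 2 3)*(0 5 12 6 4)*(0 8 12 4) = (0 13 2 11 4 8 3 5 12 6) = [13, 1, 11, 5, 8, 12, 0, 7, 3, 9, 10, 4, 6, 2]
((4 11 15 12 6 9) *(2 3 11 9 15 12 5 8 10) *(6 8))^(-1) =(2 10 8 12 11 3)(4 9)(5 15 6)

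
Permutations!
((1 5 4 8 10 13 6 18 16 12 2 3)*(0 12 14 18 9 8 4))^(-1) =((0 12 2 3 1 5)(6 9 8 10 13)(14 18 16))^(-1) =(0 5 1 3 2 12)(6 13 10 8 9)(14 16 18)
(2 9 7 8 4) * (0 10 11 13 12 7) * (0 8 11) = (0 10)(2 9 8 4)(7 11 13 12) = [10, 1, 9, 3, 2, 5, 6, 11, 4, 8, 0, 13, 7, 12]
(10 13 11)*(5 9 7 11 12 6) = (5 9 7 11 10 13 12 6) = [0, 1, 2, 3, 4, 9, 5, 11, 8, 7, 13, 10, 6, 12]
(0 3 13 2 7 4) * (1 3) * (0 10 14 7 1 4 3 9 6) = (0 4 10 14 7 3 13 2 1 9 6) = [4, 9, 1, 13, 10, 5, 0, 3, 8, 6, 14, 11, 12, 2, 7]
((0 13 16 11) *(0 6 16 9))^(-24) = (16)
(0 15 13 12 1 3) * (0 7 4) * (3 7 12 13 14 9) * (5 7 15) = (0 5 7 4)(1 15 14 9 3 12) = [5, 15, 2, 12, 0, 7, 6, 4, 8, 3, 10, 11, 1, 13, 9, 14]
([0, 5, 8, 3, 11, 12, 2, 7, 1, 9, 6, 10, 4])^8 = [0, 8, 6, 3, 12, 1, 10, 7, 2, 9, 11, 4, 5]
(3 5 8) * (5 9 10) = (3 9 10 5 8) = [0, 1, 2, 9, 4, 8, 6, 7, 3, 10, 5]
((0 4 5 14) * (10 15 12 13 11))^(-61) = ((0 4 5 14)(10 15 12 13 11))^(-61) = (0 14 5 4)(10 11 13 12 15)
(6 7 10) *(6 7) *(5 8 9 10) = (5 8 9 10 7) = [0, 1, 2, 3, 4, 8, 6, 5, 9, 10, 7]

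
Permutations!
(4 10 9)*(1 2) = (1 2)(4 10 9) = [0, 2, 1, 3, 10, 5, 6, 7, 8, 4, 9]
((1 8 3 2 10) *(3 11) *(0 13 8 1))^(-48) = (0 13 8 11 3 2 10)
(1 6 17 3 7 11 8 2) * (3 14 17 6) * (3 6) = (1 6 3 7 11 8 2)(14 17) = [0, 6, 1, 7, 4, 5, 3, 11, 2, 9, 10, 8, 12, 13, 17, 15, 16, 14]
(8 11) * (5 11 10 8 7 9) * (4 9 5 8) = (4 9 8 10)(5 11 7) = [0, 1, 2, 3, 9, 11, 6, 5, 10, 8, 4, 7]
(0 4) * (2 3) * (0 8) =(0 4 8)(2 3) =[4, 1, 3, 2, 8, 5, 6, 7, 0]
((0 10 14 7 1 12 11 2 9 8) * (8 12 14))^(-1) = ((0 10 8)(1 14 7)(2 9 12 11))^(-1) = (0 8 10)(1 7 14)(2 11 12 9)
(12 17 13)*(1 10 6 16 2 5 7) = (1 10 6 16 2 5 7)(12 17 13) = [0, 10, 5, 3, 4, 7, 16, 1, 8, 9, 6, 11, 17, 12, 14, 15, 2, 13]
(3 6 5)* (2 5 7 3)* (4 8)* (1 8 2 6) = (1 8 4 2 5 6 7 3) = [0, 8, 5, 1, 2, 6, 7, 3, 4]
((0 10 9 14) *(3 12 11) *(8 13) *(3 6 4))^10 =(0 9)(10 14)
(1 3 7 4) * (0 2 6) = (0 2 6)(1 3 7 4) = [2, 3, 6, 7, 1, 5, 0, 4]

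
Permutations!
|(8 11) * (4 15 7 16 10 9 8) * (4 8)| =6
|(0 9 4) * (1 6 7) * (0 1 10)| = 7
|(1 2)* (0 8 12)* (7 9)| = 6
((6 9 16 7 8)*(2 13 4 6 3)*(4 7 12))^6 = ((2 13 7 8 3)(4 6 9 16 12))^6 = (2 13 7 8 3)(4 6 9 16 12)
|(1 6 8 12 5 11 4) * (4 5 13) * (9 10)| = 6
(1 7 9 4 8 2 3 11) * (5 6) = (1 7 9 4 8 2 3 11)(5 6) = [0, 7, 3, 11, 8, 6, 5, 9, 2, 4, 10, 1]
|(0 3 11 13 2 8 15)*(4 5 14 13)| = 10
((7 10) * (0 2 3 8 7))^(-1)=(0 10 7 8 3 2)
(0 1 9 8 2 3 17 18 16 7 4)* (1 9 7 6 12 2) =(0 9 8 1 7 4)(2 3 17 18 16 6 12) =[9, 7, 3, 17, 0, 5, 12, 4, 1, 8, 10, 11, 2, 13, 14, 15, 6, 18, 16]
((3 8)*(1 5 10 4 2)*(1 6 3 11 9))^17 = (1 8 2 5 11 6 10 9 3 4)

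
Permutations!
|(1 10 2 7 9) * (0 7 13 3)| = |(0 7 9 1 10 2 13 3)| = 8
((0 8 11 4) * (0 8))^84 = ((4 8 11))^84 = (11)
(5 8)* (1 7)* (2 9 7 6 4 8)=(1 6 4 8 5 2 9 7)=[0, 6, 9, 3, 8, 2, 4, 1, 5, 7]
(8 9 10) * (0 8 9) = (0 8)(9 10) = [8, 1, 2, 3, 4, 5, 6, 7, 0, 10, 9]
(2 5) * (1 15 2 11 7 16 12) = (1 15 2 5 11 7 16 12) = [0, 15, 5, 3, 4, 11, 6, 16, 8, 9, 10, 7, 1, 13, 14, 2, 12]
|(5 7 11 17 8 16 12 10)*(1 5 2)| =10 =|(1 5 7 11 17 8 16 12 10 2)|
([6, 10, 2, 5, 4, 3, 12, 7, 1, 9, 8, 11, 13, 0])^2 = [12, 8, 2, 3, 4, 5, 13, 7, 10, 9, 1, 11, 0, 6]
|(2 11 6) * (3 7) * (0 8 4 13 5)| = 30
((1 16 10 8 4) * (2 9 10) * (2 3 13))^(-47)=(1 8 9 13 16 4 10 2 3)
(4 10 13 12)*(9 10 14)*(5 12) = [0, 1, 2, 3, 14, 12, 6, 7, 8, 10, 13, 11, 4, 5, 9] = (4 14 9 10 13 5 12)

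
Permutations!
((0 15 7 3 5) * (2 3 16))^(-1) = (0 5 3 2 16 7 15)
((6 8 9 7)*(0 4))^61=((0 4)(6 8 9 7))^61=(0 4)(6 8 9 7)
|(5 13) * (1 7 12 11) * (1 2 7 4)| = |(1 4)(2 7 12 11)(5 13)| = 4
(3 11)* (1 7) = [0, 7, 2, 11, 4, 5, 6, 1, 8, 9, 10, 3] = (1 7)(3 11)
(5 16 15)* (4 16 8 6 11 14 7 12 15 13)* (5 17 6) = (4 16 13)(5 8)(6 11 14 7 12 15 17) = [0, 1, 2, 3, 16, 8, 11, 12, 5, 9, 10, 14, 15, 4, 7, 17, 13, 6]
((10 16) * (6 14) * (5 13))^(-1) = (5 13)(6 14)(10 16)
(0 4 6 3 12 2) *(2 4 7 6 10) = [7, 1, 0, 12, 10, 5, 3, 6, 8, 9, 2, 11, 4] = (0 7 6 3 12 4 10 2)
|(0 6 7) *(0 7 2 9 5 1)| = 6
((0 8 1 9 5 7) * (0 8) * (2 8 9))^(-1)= ((1 2 8)(5 7 9))^(-1)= (1 8 2)(5 9 7)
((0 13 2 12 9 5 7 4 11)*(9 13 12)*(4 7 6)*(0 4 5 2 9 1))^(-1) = ((0 12 13 9 2 1)(4 11)(5 6))^(-1) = (0 1 2 9 13 12)(4 11)(5 6)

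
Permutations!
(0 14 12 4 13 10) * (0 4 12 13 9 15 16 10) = (0 14 13)(4 9 15 16 10) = [14, 1, 2, 3, 9, 5, 6, 7, 8, 15, 4, 11, 12, 0, 13, 16, 10]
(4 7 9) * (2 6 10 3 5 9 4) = [0, 1, 6, 5, 7, 9, 10, 4, 8, 2, 3] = (2 6 10 3 5 9)(4 7)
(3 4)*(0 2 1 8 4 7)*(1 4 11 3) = (0 2 4 1 8 11 3 7) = [2, 8, 4, 7, 1, 5, 6, 0, 11, 9, 10, 3]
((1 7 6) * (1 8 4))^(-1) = (1 4 8 6 7)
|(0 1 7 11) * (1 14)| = 5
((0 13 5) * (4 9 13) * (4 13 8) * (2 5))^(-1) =(0 5 2 13)(4 8 9)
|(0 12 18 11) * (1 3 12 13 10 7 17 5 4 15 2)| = |(0 13 10 7 17 5 4 15 2 1 3 12 18 11)| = 14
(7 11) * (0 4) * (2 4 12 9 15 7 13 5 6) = (0 12 9 15 7 11 13 5 6 2 4) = [12, 1, 4, 3, 0, 6, 2, 11, 8, 15, 10, 13, 9, 5, 14, 7]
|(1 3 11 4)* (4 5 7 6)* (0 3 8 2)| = 10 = |(0 3 11 5 7 6 4 1 8 2)|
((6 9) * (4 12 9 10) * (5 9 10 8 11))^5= ((4 12 10)(5 9 6 8 11))^5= (4 10 12)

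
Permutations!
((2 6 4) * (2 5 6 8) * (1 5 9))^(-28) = ((1 5 6 4 9)(2 8))^(-28) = (1 6 9 5 4)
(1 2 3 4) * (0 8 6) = (0 8 6)(1 2 3 4) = [8, 2, 3, 4, 1, 5, 0, 7, 6]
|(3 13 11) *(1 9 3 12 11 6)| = |(1 9 3 13 6)(11 12)| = 10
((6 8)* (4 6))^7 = ((4 6 8))^7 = (4 6 8)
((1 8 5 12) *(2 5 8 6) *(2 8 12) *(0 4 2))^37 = ((0 4 2 5)(1 6 8 12))^37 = (0 4 2 5)(1 6 8 12)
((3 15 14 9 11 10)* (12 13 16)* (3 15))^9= (16)(9 14 15 10 11)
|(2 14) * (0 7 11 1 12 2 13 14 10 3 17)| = 18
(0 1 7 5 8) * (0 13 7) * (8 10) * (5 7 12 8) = [1, 0, 2, 3, 4, 10, 6, 7, 13, 9, 5, 11, 8, 12] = (0 1)(5 10)(8 13 12)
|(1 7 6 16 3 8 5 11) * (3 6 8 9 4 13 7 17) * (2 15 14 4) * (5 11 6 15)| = 15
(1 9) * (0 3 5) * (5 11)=(0 3 11 5)(1 9)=[3, 9, 2, 11, 4, 0, 6, 7, 8, 1, 10, 5]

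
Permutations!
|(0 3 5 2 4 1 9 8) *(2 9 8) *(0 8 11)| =8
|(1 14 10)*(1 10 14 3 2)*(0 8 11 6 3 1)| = |(14)(0 8 11 6 3 2)| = 6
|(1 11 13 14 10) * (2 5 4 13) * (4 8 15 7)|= 11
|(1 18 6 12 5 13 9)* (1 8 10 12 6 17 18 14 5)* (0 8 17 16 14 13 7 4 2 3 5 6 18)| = 40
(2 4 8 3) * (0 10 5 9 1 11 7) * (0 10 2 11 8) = [2, 8, 4, 11, 0, 9, 6, 10, 3, 1, 5, 7] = (0 2 4)(1 8 3 11 7 10 5 9)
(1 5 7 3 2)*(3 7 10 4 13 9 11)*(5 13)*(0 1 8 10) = (0 1 13 9 11 3 2 8 10 4 5) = [1, 13, 8, 2, 5, 0, 6, 7, 10, 11, 4, 3, 12, 9]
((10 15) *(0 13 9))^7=(0 13 9)(10 15)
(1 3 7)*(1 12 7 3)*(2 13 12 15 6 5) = (2 13 12 7 15 6 5) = [0, 1, 13, 3, 4, 2, 5, 15, 8, 9, 10, 11, 7, 12, 14, 6]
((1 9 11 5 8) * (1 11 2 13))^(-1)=(1 13 2 9)(5 11 8)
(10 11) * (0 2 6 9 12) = (0 2 6 9 12)(10 11) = [2, 1, 6, 3, 4, 5, 9, 7, 8, 12, 11, 10, 0]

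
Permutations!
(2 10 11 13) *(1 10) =[0, 10, 1, 3, 4, 5, 6, 7, 8, 9, 11, 13, 12, 2] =(1 10 11 13 2)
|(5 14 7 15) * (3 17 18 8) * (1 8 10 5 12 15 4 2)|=|(1 8 3 17 18 10 5 14 7 4 2)(12 15)|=22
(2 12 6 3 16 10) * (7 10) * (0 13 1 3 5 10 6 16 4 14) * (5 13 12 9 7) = [12, 3, 9, 4, 14, 10, 13, 6, 8, 7, 2, 11, 16, 1, 0, 15, 5] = (0 12 16 5 10 2 9 7 6 13 1 3 4 14)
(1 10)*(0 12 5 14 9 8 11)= (0 12 5 14 9 8 11)(1 10)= [12, 10, 2, 3, 4, 14, 6, 7, 11, 8, 1, 0, 5, 13, 9]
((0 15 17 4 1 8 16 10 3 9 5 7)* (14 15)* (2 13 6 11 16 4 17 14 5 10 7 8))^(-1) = (17)(0 7 16 11 6 13 2 1 4 8 5)(3 10 9)(14 15)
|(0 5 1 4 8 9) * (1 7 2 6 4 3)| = 8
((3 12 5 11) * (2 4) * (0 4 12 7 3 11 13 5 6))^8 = (13)(0 12 4 6 2)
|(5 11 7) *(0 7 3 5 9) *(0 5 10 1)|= |(0 7 9 5 11 3 10 1)|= 8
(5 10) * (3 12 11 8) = (3 12 11 8)(5 10) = [0, 1, 2, 12, 4, 10, 6, 7, 3, 9, 5, 8, 11]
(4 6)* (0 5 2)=(0 5 2)(4 6)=[5, 1, 0, 3, 6, 2, 4]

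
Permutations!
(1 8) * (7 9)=(1 8)(7 9)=[0, 8, 2, 3, 4, 5, 6, 9, 1, 7]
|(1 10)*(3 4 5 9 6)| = |(1 10)(3 4 5 9 6)| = 10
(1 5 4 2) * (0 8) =[8, 5, 1, 3, 2, 4, 6, 7, 0] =(0 8)(1 5 4 2)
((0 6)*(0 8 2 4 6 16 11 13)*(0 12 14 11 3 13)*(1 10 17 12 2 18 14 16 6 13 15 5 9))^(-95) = (0 6 8 18 14 11)(1 16 9 12 5 17 15 10 3)(2 4 13)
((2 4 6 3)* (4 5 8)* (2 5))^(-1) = ((3 5 8 4 6))^(-1) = (3 6 4 8 5)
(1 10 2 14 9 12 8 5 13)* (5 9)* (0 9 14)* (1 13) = (0 9 12 8 14 5 1 10 2) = [9, 10, 0, 3, 4, 1, 6, 7, 14, 12, 2, 11, 8, 13, 5]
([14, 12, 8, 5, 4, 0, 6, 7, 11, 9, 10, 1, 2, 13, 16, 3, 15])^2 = (0 16 3)(1 2 11 12 8)(5 14 15)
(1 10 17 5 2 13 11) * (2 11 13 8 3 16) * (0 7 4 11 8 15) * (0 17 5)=[7, 10, 15, 16, 11, 8, 6, 4, 3, 9, 5, 1, 12, 13, 14, 17, 2, 0]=(0 7 4 11 1 10 5 8 3 16 2 15 17)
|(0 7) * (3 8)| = |(0 7)(3 8)| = 2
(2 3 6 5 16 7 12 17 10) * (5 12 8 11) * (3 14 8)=(2 14 8 11 5 16 7 3 6 12 17 10)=[0, 1, 14, 6, 4, 16, 12, 3, 11, 9, 2, 5, 17, 13, 8, 15, 7, 10]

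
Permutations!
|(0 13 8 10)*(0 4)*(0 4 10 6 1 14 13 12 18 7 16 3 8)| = |(0 12 18 7 16 3 8 6 1 14 13)| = 11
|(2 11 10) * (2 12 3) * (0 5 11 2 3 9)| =|(0 5 11 10 12 9)| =6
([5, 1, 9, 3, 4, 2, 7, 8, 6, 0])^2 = [2, 1, 0, 3, 4, 9, 8, 6, 7, 5]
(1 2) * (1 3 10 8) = (1 2 3 10 8) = [0, 2, 3, 10, 4, 5, 6, 7, 1, 9, 8]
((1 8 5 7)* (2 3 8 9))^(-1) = ((1 9 2 3 8 5 7))^(-1) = (1 7 5 8 3 2 9)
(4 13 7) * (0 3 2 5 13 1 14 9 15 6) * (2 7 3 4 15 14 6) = (0 4 1 6)(2 5 13 3 7 15)(9 14) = [4, 6, 5, 7, 1, 13, 0, 15, 8, 14, 10, 11, 12, 3, 9, 2]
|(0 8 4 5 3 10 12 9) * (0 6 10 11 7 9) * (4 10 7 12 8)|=|(0 4 5 3 11 12)(6 7 9)(8 10)|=6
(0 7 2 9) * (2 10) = (0 7 10 2 9) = [7, 1, 9, 3, 4, 5, 6, 10, 8, 0, 2]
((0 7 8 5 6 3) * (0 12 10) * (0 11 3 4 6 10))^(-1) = ((0 7 8 5 10 11 3 12)(4 6))^(-1) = (0 12 3 11 10 5 8 7)(4 6)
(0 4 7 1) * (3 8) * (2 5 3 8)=(8)(0 4 7 1)(2 5 3)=[4, 0, 5, 2, 7, 3, 6, 1, 8]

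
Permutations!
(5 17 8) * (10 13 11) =(5 17 8)(10 13 11) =[0, 1, 2, 3, 4, 17, 6, 7, 5, 9, 13, 10, 12, 11, 14, 15, 16, 8]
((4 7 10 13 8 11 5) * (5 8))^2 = (4 10 5 7 13)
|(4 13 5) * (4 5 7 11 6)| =5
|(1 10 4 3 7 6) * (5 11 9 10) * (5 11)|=8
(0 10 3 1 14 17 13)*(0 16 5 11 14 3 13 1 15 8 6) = (0 10 13 16 5 11 14 17 1 3 15 8 6) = [10, 3, 2, 15, 4, 11, 0, 7, 6, 9, 13, 14, 12, 16, 17, 8, 5, 1]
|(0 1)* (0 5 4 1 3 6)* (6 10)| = 12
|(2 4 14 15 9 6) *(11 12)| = |(2 4 14 15 9 6)(11 12)| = 6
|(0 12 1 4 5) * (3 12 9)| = 7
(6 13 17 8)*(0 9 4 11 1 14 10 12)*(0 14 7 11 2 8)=(0 9 4 2 8 6 13 17)(1 7 11)(10 12 14)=[9, 7, 8, 3, 2, 5, 13, 11, 6, 4, 12, 1, 14, 17, 10, 15, 16, 0]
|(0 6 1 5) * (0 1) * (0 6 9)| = 2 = |(0 9)(1 5)|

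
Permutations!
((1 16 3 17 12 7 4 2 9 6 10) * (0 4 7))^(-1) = (0 12 17 3 16 1 10 6 9 2 4)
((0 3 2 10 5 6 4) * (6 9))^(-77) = ((0 3 2 10 5 9 6 4))^(-77) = (0 10 6 3 5 4 2 9)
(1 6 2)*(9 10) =(1 6 2)(9 10) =[0, 6, 1, 3, 4, 5, 2, 7, 8, 10, 9]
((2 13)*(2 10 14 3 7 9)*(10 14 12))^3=((2 13 14 3 7 9)(10 12))^3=(2 3)(7 13)(9 14)(10 12)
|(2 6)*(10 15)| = |(2 6)(10 15)| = 2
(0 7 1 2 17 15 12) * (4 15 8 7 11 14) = [11, 2, 17, 3, 15, 5, 6, 1, 7, 9, 10, 14, 0, 13, 4, 12, 16, 8] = (0 11 14 4 15 12)(1 2 17 8 7)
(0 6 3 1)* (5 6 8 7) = (0 8 7 5 6 3 1) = [8, 0, 2, 1, 4, 6, 3, 5, 7]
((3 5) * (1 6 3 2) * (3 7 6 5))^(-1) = (1 2 5)(6 7)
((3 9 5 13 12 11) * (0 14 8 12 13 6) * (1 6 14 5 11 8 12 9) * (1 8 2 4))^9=((0 5 14 12 2 4 1 6)(3 8 9 11))^9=(0 5 14 12 2 4 1 6)(3 8 9 11)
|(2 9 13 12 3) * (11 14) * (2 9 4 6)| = 12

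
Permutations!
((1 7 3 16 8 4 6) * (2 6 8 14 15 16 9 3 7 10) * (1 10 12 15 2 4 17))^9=(1 8 10 2 16 12 17 4 6 14 15)(3 9)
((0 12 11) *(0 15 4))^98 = ((0 12 11 15 4))^98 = (0 15 12 4 11)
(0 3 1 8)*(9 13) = (0 3 1 8)(9 13) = [3, 8, 2, 1, 4, 5, 6, 7, 0, 13, 10, 11, 12, 9]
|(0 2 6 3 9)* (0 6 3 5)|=|(0 2 3 9 6 5)|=6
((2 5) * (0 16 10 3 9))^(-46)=((0 16 10 3 9)(2 5))^(-46)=(0 9 3 10 16)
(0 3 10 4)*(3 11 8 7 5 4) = (0 11 8 7 5 4)(3 10) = [11, 1, 2, 10, 0, 4, 6, 5, 7, 9, 3, 8]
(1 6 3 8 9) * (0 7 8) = [7, 6, 2, 0, 4, 5, 3, 8, 9, 1] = (0 7 8 9 1 6 3)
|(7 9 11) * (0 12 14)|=3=|(0 12 14)(7 9 11)|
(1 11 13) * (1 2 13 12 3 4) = (1 11 12 3 4)(2 13) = [0, 11, 13, 4, 1, 5, 6, 7, 8, 9, 10, 12, 3, 2]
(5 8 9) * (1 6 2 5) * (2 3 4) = (1 6 3 4 2 5 8 9) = [0, 6, 5, 4, 2, 8, 3, 7, 9, 1]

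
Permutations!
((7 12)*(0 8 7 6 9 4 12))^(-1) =(0 7 8)(4 9 6 12)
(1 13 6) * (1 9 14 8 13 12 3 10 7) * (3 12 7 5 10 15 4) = (1 7)(3 15 4)(5 10)(6 9 14 8 13) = [0, 7, 2, 15, 3, 10, 9, 1, 13, 14, 5, 11, 12, 6, 8, 4]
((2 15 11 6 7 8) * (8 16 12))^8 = ((2 15 11 6 7 16 12 8))^8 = (16)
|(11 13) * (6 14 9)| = 6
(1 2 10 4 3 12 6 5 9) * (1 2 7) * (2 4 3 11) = (1 7)(2 10 3 12 6 5 9 4 11) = [0, 7, 10, 12, 11, 9, 5, 1, 8, 4, 3, 2, 6]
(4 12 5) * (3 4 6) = [0, 1, 2, 4, 12, 6, 3, 7, 8, 9, 10, 11, 5] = (3 4 12 5 6)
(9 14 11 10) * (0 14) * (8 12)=(0 14 11 10 9)(8 12)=[14, 1, 2, 3, 4, 5, 6, 7, 12, 0, 9, 10, 8, 13, 11]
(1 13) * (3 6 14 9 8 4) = (1 13)(3 6 14 9 8 4) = [0, 13, 2, 6, 3, 5, 14, 7, 4, 8, 10, 11, 12, 1, 9]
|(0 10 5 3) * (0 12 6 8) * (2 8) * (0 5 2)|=8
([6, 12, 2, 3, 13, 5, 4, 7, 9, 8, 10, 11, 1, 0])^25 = (0 6 4 13)(1 12)(8 9)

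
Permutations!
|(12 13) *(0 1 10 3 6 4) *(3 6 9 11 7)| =20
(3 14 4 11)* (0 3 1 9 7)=(0 3 14 4 11 1 9 7)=[3, 9, 2, 14, 11, 5, 6, 0, 8, 7, 10, 1, 12, 13, 4]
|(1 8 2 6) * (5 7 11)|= 12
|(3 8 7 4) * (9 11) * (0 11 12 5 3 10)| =10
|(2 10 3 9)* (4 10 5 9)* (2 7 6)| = |(2 5 9 7 6)(3 4 10)| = 15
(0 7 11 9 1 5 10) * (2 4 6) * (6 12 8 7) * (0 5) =(0 6 2 4 12 8 7 11 9 1)(5 10) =[6, 0, 4, 3, 12, 10, 2, 11, 7, 1, 5, 9, 8]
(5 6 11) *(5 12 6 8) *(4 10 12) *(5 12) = (4 10 5 8 12 6 11) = [0, 1, 2, 3, 10, 8, 11, 7, 12, 9, 5, 4, 6]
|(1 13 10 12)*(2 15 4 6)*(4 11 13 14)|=|(1 14 4 6 2 15 11 13 10 12)|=10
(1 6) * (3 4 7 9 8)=(1 6)(3 4 7 9 8)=[0, 6, 2, 4, 7, 5, 1, 9, 3, 8]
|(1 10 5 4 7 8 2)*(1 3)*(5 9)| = |(1 10 9 5 4 7 8 2 3)| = 9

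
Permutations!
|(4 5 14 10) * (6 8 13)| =|(4 5 14 10)(6 8 13)| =12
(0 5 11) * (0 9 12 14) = (0 5 11 9 12 14) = [5, 1, 2, 3, 4, 11, 6, 7, 8, 12, 10, 9, 14, 13, 0]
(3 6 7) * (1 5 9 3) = (1 5 9 3 6 7) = [0, 5, 2, 6, 4, 9, 7, 1, 8, 3]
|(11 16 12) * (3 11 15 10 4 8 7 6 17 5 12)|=|(3 11 16)(4 8 7 6 17 5 12 15 10)|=9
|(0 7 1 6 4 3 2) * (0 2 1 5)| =|(0 7 5)(1 6 4 3)| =12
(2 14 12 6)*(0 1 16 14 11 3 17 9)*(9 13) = [1, 16, 11, 17, 4, 5, 2, 7, 8, 0, 10, 3, 6, 9, 12, 15, 14, 13] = (0 1 16 14 12 6 2 11 3 17 13 9)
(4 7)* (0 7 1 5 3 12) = (0 7 4 1 5 3 12) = [7, 5, 2, 12, 1, 3, 6, 4, 8, 9, 10, 11, 0]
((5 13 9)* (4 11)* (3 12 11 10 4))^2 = ((3 12 11)(4 10)(5 13 9))^2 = (3 11 12)(5 9 13)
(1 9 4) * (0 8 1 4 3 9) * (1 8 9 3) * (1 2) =(0 9 2 1) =[9, 0, 1, 3, 4, 5, 6, 7, 8, 2]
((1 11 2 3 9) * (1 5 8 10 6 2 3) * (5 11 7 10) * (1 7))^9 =(11)(2 7 10 6)(5 8)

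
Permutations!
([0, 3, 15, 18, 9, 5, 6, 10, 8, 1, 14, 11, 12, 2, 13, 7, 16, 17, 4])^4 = (1 9 4 18 3)(2 14 7)(10 15 13)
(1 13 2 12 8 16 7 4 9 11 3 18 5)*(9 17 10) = [0, 13, 12, 18, 17, 1, 6, 4, 16, 11, 9, 3, 8, 2, 14, 15, 7, 10, 5] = (1 13 2 12 8 16 7 4 17 10 9 11 3 18 5)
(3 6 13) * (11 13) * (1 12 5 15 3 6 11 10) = [0, 12, 2, 11, 4, 15, 10, 7, 8, 9, 1, 13, 5, 6, 14, 3] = (1 12 5 15 3 11 13 6 10)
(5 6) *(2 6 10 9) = (2 6 5 10 9) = [0, 1, 6, 3, 4, 10, 5, 7, 8, 2, 9]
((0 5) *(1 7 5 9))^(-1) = ((0 9 1 7 5))^(-1) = (0 5 7 1 9)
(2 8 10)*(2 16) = (2 8 10 16) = [0, 1, 8, 3, 4, 5, 6, 7, 10, 9, 16, 11, 12, 13, 14, 15, 2]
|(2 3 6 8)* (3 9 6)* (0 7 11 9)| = |(0 7 11 9 6 8 2)| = 7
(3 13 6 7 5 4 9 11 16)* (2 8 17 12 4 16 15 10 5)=[0, 1, 8, 13, 9, 16, 7, 2, 17, 11, 5, 15, 4, 6, 14, 10, 3, 12]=(2 8 17 12 4 9 11 15 10 5 16 3 13 6 7)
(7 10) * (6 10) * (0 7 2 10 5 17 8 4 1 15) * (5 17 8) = (0 7 6 17 5 8 4 1 15)(2 10) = [7, 15, 10, 3, 1, 8, 17, 6, 4, 9, 2, 11, 12, 13, 14, 0, 16, 5]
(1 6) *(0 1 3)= (0 1 6 3)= [1, 6, 2, 0, 4, 5, 3]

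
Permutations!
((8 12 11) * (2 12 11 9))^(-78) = (12)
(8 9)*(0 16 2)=(0 16 2)(8 9)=[16, 1, 0, 3, 4, 5, 6, 7, 9, 8, 10, 11, 12, 13, 14, 15, 2]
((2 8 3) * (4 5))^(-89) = ((2 8 3)(4 5))^(-89) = (2 8 3)(4 5)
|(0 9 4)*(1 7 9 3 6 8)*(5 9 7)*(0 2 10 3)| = 9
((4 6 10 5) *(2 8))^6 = (4 10)(5 6)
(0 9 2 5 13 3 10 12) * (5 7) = (0 9 2 7 5 13 3 10 12) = [9, 1, 7, 10, 4, 13, 6, 5, 8, 2, 12, 11, 0, 3]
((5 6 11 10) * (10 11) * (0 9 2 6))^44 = (11)(0 2 10)(5 9 6)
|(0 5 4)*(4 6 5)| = |(0 4)(5 6)| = 2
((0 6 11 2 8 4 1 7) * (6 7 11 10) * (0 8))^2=(0 8 1 2 7 4 11)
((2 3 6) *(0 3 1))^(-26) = (0 1 2 6 3)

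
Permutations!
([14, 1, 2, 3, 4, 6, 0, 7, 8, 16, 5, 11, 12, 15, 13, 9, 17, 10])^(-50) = (17)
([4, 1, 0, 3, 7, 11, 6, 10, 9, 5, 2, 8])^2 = (0 7 2 4 10)(5 8)(9 11)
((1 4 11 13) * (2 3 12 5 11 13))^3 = ((1 4 13)(2 3 12 5 11))^3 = (13)(2 5 3 11 12)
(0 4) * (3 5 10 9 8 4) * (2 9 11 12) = (0 3 5 10 11 12 2 9 8 4) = [3, 1, 9, 5, 0, 10, 6, 7, 4, 8, 11, 12, 2]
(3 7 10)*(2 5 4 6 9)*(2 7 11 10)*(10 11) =(11)(2 5 4 6 9 7)(3 10) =[0, 1, 5, 10, 6, 4, 9, 2, 8, 7, 3, 11]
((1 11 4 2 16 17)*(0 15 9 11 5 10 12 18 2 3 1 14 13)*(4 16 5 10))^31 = ((0 15 9 11 16 17 14 13)(1 10 12 18 2 5 4 3))^31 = (0 13 14 17 16 11 9 15)(1 3 4 5 2 18 12 10)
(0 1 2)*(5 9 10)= [1, 2, 0, 3, 4, 9, 6, 7, 8, 10, 5]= (0 1 2)(5 9 10)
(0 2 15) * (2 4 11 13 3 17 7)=[4, 1, 15, 17, 11, 5, 6, 2, 8, 9, 10, 13, 12, 3, 14, 0, 16, 7]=(0 4 11 13 3 17 7 2 15)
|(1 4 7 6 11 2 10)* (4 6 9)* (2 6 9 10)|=10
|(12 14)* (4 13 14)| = 4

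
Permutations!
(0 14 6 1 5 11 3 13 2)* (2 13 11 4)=(0 14 6 1 5 4 2)(3 11)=[14, 5, 0, 11, 2, 4, 1, 7, 8, 9, 10, 3, 12, 13, 6]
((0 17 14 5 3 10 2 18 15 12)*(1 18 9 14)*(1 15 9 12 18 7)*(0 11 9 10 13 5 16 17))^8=((1 7)(2 12 11 9 14 16 17 15 18 10)(3 13 5))^8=(2 18 17 14 11)(3 5 13)(9 12 10 15 16)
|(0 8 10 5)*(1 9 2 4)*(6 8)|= 20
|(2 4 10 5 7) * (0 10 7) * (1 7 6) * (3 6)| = 6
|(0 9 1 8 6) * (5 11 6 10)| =8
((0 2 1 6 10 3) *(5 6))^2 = (0 1 6 3 2 5 10)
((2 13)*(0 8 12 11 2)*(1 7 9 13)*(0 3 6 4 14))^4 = ((0 8 12 11 2 1 7 9 13 3 6 4 14))^4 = (0 2 13 14 11 9 4 12 7 6 8 1 3)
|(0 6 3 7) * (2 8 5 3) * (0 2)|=|(0 6)(2 8 5 3 7)|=10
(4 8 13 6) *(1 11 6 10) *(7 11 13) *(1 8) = (1 13 10 8 7 11 6 4) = [0, 13, 2, 3, 1, 5, 4, 11, 7, 9, 8, 6, 12, 10]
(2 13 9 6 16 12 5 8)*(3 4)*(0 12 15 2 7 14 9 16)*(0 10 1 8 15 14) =(0 12 5 15 2 13 16 14 9 6 10 1 8 7)(3 4) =[12, 8, 13, 4, 3, 15, 10, 0, 7, 6, 1, 11, 5, 16, 9, 2, 14]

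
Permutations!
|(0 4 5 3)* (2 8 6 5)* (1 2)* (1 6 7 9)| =5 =|(0 4 6 5 3)(1 2 8 7 9)|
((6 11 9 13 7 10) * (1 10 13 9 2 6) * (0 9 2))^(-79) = (0 9 2 6 11)(1 10)(7 13)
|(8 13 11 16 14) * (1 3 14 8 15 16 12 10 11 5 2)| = 9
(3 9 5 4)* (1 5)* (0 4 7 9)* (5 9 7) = (0 4 3)(1 9) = [4, 9, 2, 0, 3, 5, 6, 7, 8, 1]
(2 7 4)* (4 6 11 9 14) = (2 7 6 11 9 14 4) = [0, 1, 7, 3, 2, 5, 11, 6, 8, 14, 10, 9, 12, 13, 4]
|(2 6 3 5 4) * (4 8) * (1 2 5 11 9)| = 6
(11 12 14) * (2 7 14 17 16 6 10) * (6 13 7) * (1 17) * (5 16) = (1 17 5 16 13 7 14 11 12)(2 6 10) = [0, 17, 6, 3, 4, 16, 10, 14, 8, 9, 2, 12, 1, 7, 11, 15, 13, 5]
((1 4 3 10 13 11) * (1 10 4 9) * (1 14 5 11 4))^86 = (1 10 9 13 14 4 5 3 11) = ((1 9 14 5 11 10 13 4 3))^86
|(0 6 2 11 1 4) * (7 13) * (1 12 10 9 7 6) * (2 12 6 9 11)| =12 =|(0 1 4)(6 12 10 11)(7 13 9)|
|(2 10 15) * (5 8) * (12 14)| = 6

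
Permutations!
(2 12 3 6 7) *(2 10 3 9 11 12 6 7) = (2 6)(3 7 10)(9 11 12) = [0, 1, 6, 7, 4, 5, 2, 10, 8, 11, 3, 12, 9]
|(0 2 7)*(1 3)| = 6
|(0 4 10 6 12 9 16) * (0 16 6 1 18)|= 15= |(0 4 10 1 18)(6 12 9)|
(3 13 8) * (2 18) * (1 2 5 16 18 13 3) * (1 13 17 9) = (1 2 17 9)(5 16 18)(8 13) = [0, 2, 17, 3, 4, 16, 6, 7, 13, 1, 10, 11, 12, 8, 14, 15, 18, 9, 5]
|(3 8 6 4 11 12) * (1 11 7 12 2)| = 6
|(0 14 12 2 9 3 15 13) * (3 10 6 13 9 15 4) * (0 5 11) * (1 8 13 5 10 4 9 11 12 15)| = 24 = |(0 14 15 11)(1 8 13 10 6 5 12 2)(3 9 4)|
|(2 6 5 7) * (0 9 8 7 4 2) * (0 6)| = 8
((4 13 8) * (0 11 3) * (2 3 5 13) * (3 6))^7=(0 6 4 13 11 3 2 8 5)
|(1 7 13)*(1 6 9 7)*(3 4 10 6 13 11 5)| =8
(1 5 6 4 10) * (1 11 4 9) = (1 5 6 9)(4 10 11) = [0, 5, 2, 3, 10, 6, 9, 7, 8, 1, 11, 4]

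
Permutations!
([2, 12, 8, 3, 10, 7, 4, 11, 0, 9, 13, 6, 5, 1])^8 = (0 8 2)(1 13 10 4 6 11 7 5 12)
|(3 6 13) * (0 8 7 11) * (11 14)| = 15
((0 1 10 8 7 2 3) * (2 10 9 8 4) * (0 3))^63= ((0 1 9 8 7 10 4 2))^63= (0 2 4 10 7 8 9 1)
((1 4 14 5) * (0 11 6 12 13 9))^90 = ((0 11 6 12 13 9)(1 4 14 5))^90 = (1 14)(4 5)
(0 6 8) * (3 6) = [3, 1, 2, 6, 4, 5, 8, 7, 0] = (0 3 6 8)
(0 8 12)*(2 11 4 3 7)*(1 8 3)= (0 3 7 2 11 4 1 8 12)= [3, 8, 11, 7, 1, 5, 6, 2, 12, 9, 10, 4, 0]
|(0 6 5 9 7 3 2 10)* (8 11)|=|(0 6 5 9 7 3 2 10)(8 11)|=8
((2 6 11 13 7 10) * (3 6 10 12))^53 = (2 10)(3 12 7 13 11 6)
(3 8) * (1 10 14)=[0, 10, 2, 8, 4, 5, 6, 7, 3, 9, 14, 11, 12, 13, 1]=(1 10 14)(3 8)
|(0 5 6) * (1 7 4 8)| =|(0 5 6)(1 7 4 8)| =12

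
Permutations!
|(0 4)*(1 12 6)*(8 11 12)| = 10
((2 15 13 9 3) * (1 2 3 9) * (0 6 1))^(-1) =((0 6 1 2 15 13))^(-1) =(0 13 15 2 1 6)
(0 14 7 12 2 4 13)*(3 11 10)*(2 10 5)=(0 14 7 12 10 3 11 5 2 4 13)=[14, 1, 4, 11, 13, 2, 6, 12, 8, 9, 3, 5, 10, 0, 7]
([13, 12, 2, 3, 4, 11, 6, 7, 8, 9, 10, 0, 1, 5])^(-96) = [0, 1, 2, 3, 4, 5, 6, 7, 8, 9, 10, 11, 12, 13]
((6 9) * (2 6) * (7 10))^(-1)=((2 6 9)(7 10))^(-1)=(2 9 6)(7 10)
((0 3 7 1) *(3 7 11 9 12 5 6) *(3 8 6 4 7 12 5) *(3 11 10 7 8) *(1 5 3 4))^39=(0 9 7)(1 11 10)(3 5 12)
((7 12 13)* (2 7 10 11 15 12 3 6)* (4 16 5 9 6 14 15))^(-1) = (2 6 9 5 16 4 11 10 13 12 15 14 3 7) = ((2 7 3 14 15 12 13 10 11 4 16 5 9 6))^(-1)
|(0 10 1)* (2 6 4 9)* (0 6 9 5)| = 6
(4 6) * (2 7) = (2 7)(4 6) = [0, 1, 7, 3, 6, 5, 4, 2]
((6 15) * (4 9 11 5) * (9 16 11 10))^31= (4 5 11 16)(6 15)(9 10)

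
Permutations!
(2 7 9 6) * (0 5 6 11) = [5, 1, 7, 3, 4, 6, 2, 9, 8, 11, 10, 0] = (0 5 6 2 7 9 11)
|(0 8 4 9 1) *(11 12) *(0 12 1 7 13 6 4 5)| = |(0 8 5)(1 12 11)(4 9 7 13 6)| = 15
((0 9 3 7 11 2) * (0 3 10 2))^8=(0 9 10 2 3 7 11)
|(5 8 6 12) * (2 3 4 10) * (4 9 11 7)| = |(2 3 9 11 7 4 10)(5 8 6 12)| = 28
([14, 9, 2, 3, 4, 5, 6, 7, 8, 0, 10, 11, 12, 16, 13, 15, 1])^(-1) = (0 9 1 16 13 14)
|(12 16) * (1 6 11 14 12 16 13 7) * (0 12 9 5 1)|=|(16)(0 12 13 7)(1 6 11 14 9 5)|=12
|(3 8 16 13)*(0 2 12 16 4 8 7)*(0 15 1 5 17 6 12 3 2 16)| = |(0 16 13 2 3 7 15 1 5 17 6 12)(4 8)| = 12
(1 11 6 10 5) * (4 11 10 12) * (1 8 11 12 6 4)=(1 10 5 8 11 4 12)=[0, 10, 2, 3, 12, 8, 6, 7, 11, 9, 5, 4, 1]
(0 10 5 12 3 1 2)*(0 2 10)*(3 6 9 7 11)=(1 10 5 12 6 9 7 11 3)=[0, 10, 2, 1, 4, 12, 9, 11, 8, 7, 5, 3, 6]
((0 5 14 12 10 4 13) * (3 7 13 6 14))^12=(0 3 13 5 7)(4 14 10 6 12)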